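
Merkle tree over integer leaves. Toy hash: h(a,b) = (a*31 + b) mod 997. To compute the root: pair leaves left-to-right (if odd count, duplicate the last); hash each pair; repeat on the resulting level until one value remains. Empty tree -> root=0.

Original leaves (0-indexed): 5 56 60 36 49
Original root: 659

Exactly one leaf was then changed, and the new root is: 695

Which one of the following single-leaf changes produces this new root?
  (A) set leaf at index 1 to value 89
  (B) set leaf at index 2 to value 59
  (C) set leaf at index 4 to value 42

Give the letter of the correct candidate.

Original leaves: [5, 56, 60, 36, 49]
Target new root: 695
Try each candidate change and compute the resulting root:
Candidate A: set leaf[1] = 89 -> leaves = [5, 89, 60, 36, 49]
  L0: [5, 89, 60, 36, 49]
  L1: h(5,89)=(5*31+89)%997=244 h(60,36)=(60*31+36)%997=899 h(49,49)=(49*31+49)%997=571 -> [244, 899, 571]
  L2: h(244,899)=(244*31+899)%997=487 h(571,571)=(571*31+571)%997=326 -> [487, 326]
  L3: h(487,326)=(487*31+326)%997=468 -> [468]
  root = 468 != target 695
Candidate B: set leaf[2] = 59 -> leaves = [5, 56, 59, 36, 49]
  L0: [5, 56, 59, 36, 49]
  L1: h(5,56)=(5*31+56)%997=211 h(59,36)=(59*31+36)%997=868 h(49,49)=(49*31+49)%997=571 -> [211, 868, 571]
  L2: h(211,868)=(211*31+868)%997=430 h(571,571)=(571*31+571)%997=326 -> [430, 326]
  L3: h(430,326)=(430*31+326)%997=695 -> [695]
  root = 695 == target 695  ** MATCH **
Candidate C: set leaf[4] = 42 -> leaves = [5, 56, 60, 36, 42]
  L0: [5, 56, 60, 36, 42]
  L1: h(5,56)=(5*31+56)%997=211 h(60,36)=(60*31+36)%997=899 h(42,42)=(42*31+42)%997=347 -> [211, 899, 347]
  L2: h(211,899)=(211*31+899)%997=461 h(347,347)=(347*31+347)%997=137 -> [461, 137]
  L3: h(461,137)=(461*31+137)%997=470 -> [470]
  root = 470 != target 695
Candidate B produces the target root.

Answer: B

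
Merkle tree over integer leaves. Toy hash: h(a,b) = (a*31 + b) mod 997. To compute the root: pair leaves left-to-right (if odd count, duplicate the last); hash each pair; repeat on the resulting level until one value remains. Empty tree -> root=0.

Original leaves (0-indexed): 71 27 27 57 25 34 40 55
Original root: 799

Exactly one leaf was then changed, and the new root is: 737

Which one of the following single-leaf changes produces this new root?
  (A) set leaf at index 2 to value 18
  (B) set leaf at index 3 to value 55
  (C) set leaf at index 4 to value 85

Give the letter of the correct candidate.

Original leaves: [71, 27, 27, 57, 25, 34, 40, 55]
Target new root: 737
Try each candidate change and compute the resulting root:
Candidate A: set leaf[2] = 18 -> leaves = [71, 27, 18, 57, 25, 34, 40, 55]
  L0: [71, 27, 18, 57, 25, 34, 40, 55]
  L1: h(71,27)=(71*31+27)%997=234 h(18,57)=(18*31+57)%997=615 h(25,34)=(25*31+34)%997=809 h(40,55)=(40*31+55)%997=298 -> [234, 615, 809, 298]
  L2: h(234,615)=(234*31+615)%997=890 h(809,298)=(809*31+298)%997=452 -> [890, 452]
  L3: h(890,452)=(890*31+452)%997=126 -> [126]
  root = 126 != target 737
Candidate B: set leaf[3] = 55 -> leaves = [71, 27, 27, 55, 25, 34, 40, 55]
  L0: [71, 27, 27, 55, 25, 34, 40, 55]
  L1: h(71,27)=(71*31+27)%997=234 h(27,55)=(27*31+55)%997=892 h(25,34)=(25*31+34)%997=809 h(40,55)=(40*31+55)%997=298 -> [234, 892, 809, 298]
  L2: h(234,892)=(234*31+892)%997=170 h(809,298)=(809*31+298)%997=452 -> [170, 452]
  L3: h(170,452)=(170*31+452)%997=737 -> [737]
  root = 737 == target 737  ** MATCH **
Candidate C: set leaf[4] = 85 -> leaves = [71, 27, 27, 57, 85, 34, 40, 55]
  L0: [71, 27, 27, 57, 85, 34, 40, 55]
  L1: h(71,27)=(71*31+27)%997=234 h(27,57)=(27*31+57)%997=894 h(85,34)=(85*31+34)%997=675 h(40,55)=(40*31+55)%997=298 -> [234, 894, 675, 298]
  L2: h(234,894)=(234*31+894)%997=172 h(675,298)=(675*31+298)%997=286 -> [172, 286]
  L3: h(172,286)=(172*31+286)%997=633 -> [633]
  root = 633 != target 737
Candidate B produces the target root.

Answer: B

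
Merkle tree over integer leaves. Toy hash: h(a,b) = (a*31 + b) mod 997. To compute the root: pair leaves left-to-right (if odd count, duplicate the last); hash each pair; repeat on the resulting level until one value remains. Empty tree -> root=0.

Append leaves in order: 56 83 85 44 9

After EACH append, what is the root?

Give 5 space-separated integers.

Answer: 56 822 286 245 859

Derivation:
After append 56 (leaves=[56]):
  L0: [56]
  root=56
After append 83 (leaves=[56, 83]):
  L0: [56, 83]
  L1: h(56,83)=(56*31+83)%997=822 -> [822]
  root=822
After append 85 (leaves=[56, 83, 85]):
  L0: [56, 83, 85]
  L1: h(56,83)=(56*31+83)%997=822 h(85,85)=(85*31+85)%997=726 -> [822, 726]
  L2: h(822,726)=(822*31+726)%997=286 -> [286]
  root=286
After append 44 (leaves=[56, 83, 85, 44]):
  L0: [56, 83, 85, 44]
  L1: h(56,83)=(56*31+83)%997=822 h(85,44)=(85*31+44)%997=685 -> [822, 685]
  L2: h(822,685)=(822*31+685)%997=245 -> [245]
  root=245
After append 9 (leaves=[56, 83, 85, 44, 9]):
  L0: [56, 83, 85, 44, 9]
  L1: h(56,83)=(56*31+83)%997=822 h(85,44)=(85*31+44)%997=685 h(9,9)=(9*31+9)%997=288 -> [822, 685, 288]
  L2: h(822,685)=(822*31+685)%997=245 h(288,288)=(288*31+288)%997=243 -> [245, 243]
  L3: h(245,243)=(245*31+243)%997=859 -> [859]
  root=859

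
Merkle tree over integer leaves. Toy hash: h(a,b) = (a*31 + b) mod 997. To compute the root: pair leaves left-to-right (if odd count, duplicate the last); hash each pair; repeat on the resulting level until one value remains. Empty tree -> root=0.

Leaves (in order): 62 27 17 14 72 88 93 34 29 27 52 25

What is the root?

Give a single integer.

Answer: 660

Derivation:
L0: [62, 27, 17, 14, 72, 88, 93, 34, 29, 27, 52, 25]
L1: h(62,27)=(62*31+27)%997=952 h(17,14)=(17*31+14)%997=541 h(72,88)=(72*31+88)%997=326 h(93,34)=(93*31+34)%997=923 h(29,27)=(29*31+27)%997=926 h(52,25)=(52*31+25)%997=640 -> [952, 541, 326, 923, 926, 640]
L2: h(952,541)=(952*31+541)%997=143 h(326,923)=(326*31+923)%997=62 h(926,640)=(926*31+640)%997=433 -> [143, 62, 433]
L3: h(143,62)=(143*31+62)%997=507 h(433,433)=(433*31+433)%997=895 -> [507, 895]
L4: h(507,895)=(507*31+895)%997=660 -> [660]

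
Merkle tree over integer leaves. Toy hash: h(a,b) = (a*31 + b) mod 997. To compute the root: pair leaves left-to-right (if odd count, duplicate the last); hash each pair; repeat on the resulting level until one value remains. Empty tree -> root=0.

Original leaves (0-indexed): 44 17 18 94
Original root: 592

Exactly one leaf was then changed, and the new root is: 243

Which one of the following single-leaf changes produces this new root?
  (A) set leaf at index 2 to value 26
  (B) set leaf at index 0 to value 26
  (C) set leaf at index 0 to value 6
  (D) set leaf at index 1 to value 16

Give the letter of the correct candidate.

Answer: B

Derivation:
Original leaves: [44, 17, 18, 94]
Target new root: 243
Try each candidate change and compute the resulting root:
Candidate A: set leaf[2] = 26 -> leaves = [44, 17, 26, 94]
  L0: [44, 17, 26, 94]
  L1: h(44,17)=(44*31+17)%997=384 h(26,94)=(26*31+94)%997=900 -> [384, 900]
  L2: h(384,900)=(384*31+900)%997=840 -> [840]
  root = 840 != target 243
Candidate B: set leaf[0] = 26 -> leaves = [26, 17, 18, 94]
  L0: [26, 17, 18, 94]
  L1: h(26,17)=(26*31+17)%997=823 h(18,94)=(18*31+94)%997=652 -> [823, 652]
  L2: h(823,652)=(823*31+652)%997=243 -> [243]
  root = 243 == target 243  ** MATCH **
Candidate C: set leaf[0] = 6 -> leaves = [6, 17, 18, 94]
  L0: [6, 17, 18, 94]
  L1: h(6,17)=(6*31+17)%997=203 h(18,94)=(18*31+94)%997=652 -> [203, 652]
  L2: h(203,652)=(203*31+652)%997=963 -> [963]
  root = 963 != target 243
Candidate D: set leaf[1] = 16 -> leaves = [44, 16, 18, 94]
  L0: [44, 16, 18, 94]
  L1: h(44,16)=(44*31+16)%997=383 h(18,94)=(18*31+94)%997=652 -> [383, 652]
  L2: h(383,652)=(383*31+652)%997=561 -> [561]
  root = 561 != target 243
Candidate B produces the target root.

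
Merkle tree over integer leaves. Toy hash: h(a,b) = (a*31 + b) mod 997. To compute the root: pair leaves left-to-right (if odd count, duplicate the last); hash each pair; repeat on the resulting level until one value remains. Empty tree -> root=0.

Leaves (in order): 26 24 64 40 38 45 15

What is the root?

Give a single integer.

Answer: 470

Derivation:
L0: [26, 24, 64, 40, 38, 45, 15]
L1: h(26,24)=(26*31+24)%997=830 h(64,40)=(64*31+40)%997=30 h(38,45)=(38*31+45)%997=226 h(15,15)=(15*31+15)%997=480 -> [830, 30, 226, 480]
L2: h(830,30)=(830*31+30)%997=835 h(226,480)=(226*31+480)%997=507 -> [835, 507]
L3: h(835,507)=(835*31+507)%997=470 -> [470]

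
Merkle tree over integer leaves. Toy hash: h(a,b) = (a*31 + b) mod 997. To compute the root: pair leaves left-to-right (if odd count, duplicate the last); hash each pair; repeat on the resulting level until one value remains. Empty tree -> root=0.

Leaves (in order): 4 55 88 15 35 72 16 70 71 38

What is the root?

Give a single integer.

Answer: 46

Derivation:
L0: [4, 55, 88, 15, 35, 72, 16, 70, 71, 38]
L1: h(4,55)=(4*31+55)%997=179 h(88,15)=(88*31+15)%997=749 h(35,72)=(35*31+72)%997=160 h(16,70)=(16*31+70)%997=566 h(71,38)=(71*31+38)%997=245 -> [179, 749, 160, 566, 245]
L2: h(179,749)=(179*31+749)%997=316 h(160,566)=(160*31+566)%997=541 h(245,245)=(245*31+245)%997=861 -> [316, 541, 861]
L3: h(316,541)=(316*31+541)%997=367 h(861,861)=(861*31+861)%997=633 -> [367, 633]
L4: h(367,633)=(367*31+633)%997=46 -> [46]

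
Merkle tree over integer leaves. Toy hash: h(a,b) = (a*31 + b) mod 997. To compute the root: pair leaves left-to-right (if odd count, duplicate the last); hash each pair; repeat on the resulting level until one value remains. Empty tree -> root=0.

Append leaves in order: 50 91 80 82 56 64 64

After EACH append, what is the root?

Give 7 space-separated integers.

After append 50 (leaves=[50]):
  L0: [50]
  root=50
After append 91 (leaves=[50, 91]):
  L0: [50, 91]
  L1: h(50,91)=(50*31+91)%997=644 -> [644]
  root=644
After append 80 (leaves=[50, 91, 80]):
  L0: [50, 91, 80]
  L1: h(50,91)=(50*31+91)%997=644 h(80,80)=(80*31+80)%997=566 -> [644, 566]
  L2: h(644,566)=(644*31+566)%997=590 -> [590]
  root=590
After append 82 (leaves=[50, 91, 80, 82]):
  L0: [50, 91, 80, 82]
  L1: h(50,91)=(50*31+91)%997=644 h(80,82)=(80*31+82)%997=568 -> [644, 568]
  L2: h(644,568)=(644*31+568)%997=592 -> [592]
  root=592
After append 56 (leaves=[50, 91, 80, 82, 56]):
  L0: [50, 91, 80, 82, 56]
  L1: h(50,91)=(50*31+91)%997=644 h(80,82)=(80*31+82)%997=568 h(56,56)=(56*31+56)%997=795 -> [644, 568, 795]
  L2: h(644,568)=(644*31+568)%997=592 h(795,795)=(795*31+795)%997=515 -> [592, 515]
  L3: h(592,515)=(592*31+515)%997=921 -> [921]
  root=921
After append 64 (leaves=[50, 91, 80, 82, 56, 64]):
  L0: [50, 91, 80, 82, 56, 64]
  L1: h(50,91)=(50*31+91)%997=644 h(80,82)=(80*31+82)%997=568 h(56,64)=(56*31+64)%997=803 -> [644, 568, 803]
  L2: h(644,568)=(644*31+568)%997=592 h(803,803)=(803*31+803)%997=771 -> [592, 771]
  L3: h(592,771)=(592*31+771)%997=180 -> [180]
  root=180
After append 64 (leaves=[50, 91, 80, 82, 56, 64, 64]):
  L0: [50, 91, 80, 82, 56, 64, 64]
  L1: h(50,91)=(50*31+91)%997=644 h(80,82)=(80*31+82)%997=568 h(56,64)=(56*31+64)%997=803 h(64,64)=(64*31+64)%997=54 -> [644, 568, 803, 54]
  L2: h(644,568)=(644*31+568)%997=592 h(803,54)=(803*31+54)%997=22 -> [592, 22]
  L3: h(592,22)=(592*31+22)%997=428 -> [428]
  root=428

Answer: 50 644 590 592 921 180 428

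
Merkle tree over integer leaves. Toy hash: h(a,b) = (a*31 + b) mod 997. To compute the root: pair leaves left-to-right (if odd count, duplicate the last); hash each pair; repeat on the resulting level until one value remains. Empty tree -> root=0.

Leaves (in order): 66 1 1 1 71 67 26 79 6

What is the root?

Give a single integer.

Answer: 341

Derivation:
L0: [66, 1, 1, 1, 71, 67, 26, 79, 6]
L1: h(66,1)=(66*31+1)%997=53 h(1,1)=(1*31+1)%997=32 h(71,67)=(71*31+67)%997=274 h(26,79)=(26*31+79)%997=885 h(6,6)=(6*31+6)%997=192 -> [53, 32, 274, 885, 192]
L2: h(53,32)=(53*31+32)%997=678 h(274,885)=(274*31+885)%997=406 h(192,192)=(192*31+192)%997=162 -> [678, 406, 162]
L3: h(678,406)=(678*31+406)%997=487 h(162,162)=(162*31+162)%997=199 -> [487, 199]
L4: h(487,199)=(487*31+199)%997=341 -> [341]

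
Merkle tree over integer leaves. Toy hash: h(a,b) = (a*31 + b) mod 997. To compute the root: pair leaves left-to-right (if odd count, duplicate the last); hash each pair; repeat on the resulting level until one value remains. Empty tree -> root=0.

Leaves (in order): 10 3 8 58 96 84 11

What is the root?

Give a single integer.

L0: [10, 3, 8, 58, 96, 84, 11]
L1: h(10,3)=(10*31+3)%997=313 h(8,58)=(8*31+58)%997=306 h(96,84)=(96*31+84)%997=69 h(11,11)=(11*31+11)%997=352 -> [313, 306, 69, 352]
L2: h(313,306)=(313*31+306)%997=39 h(69,352)=(69*31+352)%997=497 -> [39, 497]
L3: h(39,497)=(39*31+497)%997=709 -> [709]

Answer: 709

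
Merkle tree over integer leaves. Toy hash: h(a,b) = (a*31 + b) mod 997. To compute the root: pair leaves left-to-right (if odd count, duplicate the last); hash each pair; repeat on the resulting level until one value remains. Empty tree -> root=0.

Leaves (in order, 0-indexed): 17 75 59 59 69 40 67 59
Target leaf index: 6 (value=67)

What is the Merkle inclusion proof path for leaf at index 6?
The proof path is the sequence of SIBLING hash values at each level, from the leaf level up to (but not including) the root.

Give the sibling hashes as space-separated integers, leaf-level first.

Answer: 59 185 610

Derivation:
L0 (leaves): [17, 75, 59, 59, 69, 40, 67, 59], target index=6
L1: h(17,75)=(17*31+75)%997=602 [pair 0] h(59,59)=(59*31+59)%997=891 [pair 1] h(69,40)=(69*31+40)%997=185 [pair 2] h(67,59)=(67*31+59)%997=142 [pair 3] -> [602, 891, 185, 142]
  Sibling for proof at L0: 59
L2: h(602,891)=(602*31+891)%997=610 [pair 0] h(185,142)=(185*31+142)%997=892 [pair 1] -> [610, 892]
  Sibling for proof at L1: 185
L3: h(610,892)=(610*31+892)%997=859 [pair 0] -> [859]
  Sibling for proof at L2: 610
Root: 859
Proof path (sibling hashes from leaf to root): [59, 185, 610]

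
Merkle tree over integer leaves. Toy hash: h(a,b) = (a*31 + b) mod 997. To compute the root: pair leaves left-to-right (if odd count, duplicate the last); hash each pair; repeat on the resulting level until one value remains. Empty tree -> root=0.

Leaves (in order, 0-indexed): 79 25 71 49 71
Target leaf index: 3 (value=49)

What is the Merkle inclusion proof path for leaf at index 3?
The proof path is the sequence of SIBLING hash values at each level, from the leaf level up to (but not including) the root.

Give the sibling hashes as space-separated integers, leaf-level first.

Answer: 71 480 920

Derivation:
L0 (leaves): [79, 25, 71, 49, 71], target index=3
L1: h(79,25)=(79*31+25)%997=480 [pair 0] h(71,49)=(71*31+49)%997=256 [pair 1] h(71,71)=(71*31+71)%997=278 [pair 2] -> [480, 256, 278]
  Sibling for proof at L0: 71
L2: h(480,256)=(480*31+256)%997=181 [pair 0] h(278,278)=(278*31+278)%997=920 [pair 1] -> [181, 920]
  Sibling for proof at L1: 480
L3: h(181,920)=(181*31+920)%997=549 [pair 0] -> [549]
  Sibling for proof at L2: 920
Root: 549
Proof path (sibling hashes from leaf to root): [71, 480, 920]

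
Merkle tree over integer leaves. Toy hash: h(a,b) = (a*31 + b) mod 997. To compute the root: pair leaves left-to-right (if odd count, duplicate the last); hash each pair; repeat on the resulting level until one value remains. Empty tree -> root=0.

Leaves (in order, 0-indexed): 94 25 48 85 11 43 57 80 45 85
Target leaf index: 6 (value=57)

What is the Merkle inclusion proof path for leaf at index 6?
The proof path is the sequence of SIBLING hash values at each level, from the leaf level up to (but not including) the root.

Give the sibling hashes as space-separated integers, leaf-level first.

Answer: 80 384 958 80

Derivation:
L0 (leaves): [94, 25, 48, 85, 11, 43, 57, 80, 45, 85], target index=6
L1: h(94,25)=(94*31+25)%997=945 [pair 0] h(48,85)=(48*31+85)%997=576 [pair 1] h(11,43)=(11*31+43)%997=384 [pair 2] h(57,80)=(57*31+80)%997=850 [pair 3] h(45,85)=(45*31+85)%997=483 [pair 4] -> [945, 576, 384, 850, 483]
  Sibling for proof at L0: 80
L2: h(945,576)=(945*31+576)%997=958 [pair 0] h(384,850)=(384*31+850)%997=790 [pair 1] h(483,483)=(483*31+483)%997=501 [pair 2] -> [958, 790, 501]
  Sibling for proof at L1: 384
L3: h(958,790)=(958*31+790)%997=578 [pair 0] h(501,501)=(501*31+501)%997=80 [pair 1] -> [578, 80]
  Sibling for proof at L2: 958
L4: h(578,80)=(578*31+80)%997=52 [pair 0] -> [52]
  Sibling for proof at L3: 80
Root: 52
Proof path (sibling hashes from leaf to root): [80, 384, 958, 80]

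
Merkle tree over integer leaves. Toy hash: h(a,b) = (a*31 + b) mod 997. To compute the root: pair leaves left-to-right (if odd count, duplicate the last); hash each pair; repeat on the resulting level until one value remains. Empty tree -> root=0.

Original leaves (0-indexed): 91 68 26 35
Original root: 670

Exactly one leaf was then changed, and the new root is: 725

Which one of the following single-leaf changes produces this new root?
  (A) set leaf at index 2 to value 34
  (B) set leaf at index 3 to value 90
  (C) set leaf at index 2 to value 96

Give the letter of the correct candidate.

Answer: B

Derivation:
Original leaves: [91, 68, 26, 35]
Target new root: 725
Try each candidate change and compute the resulting root:
Candidate A: set leaf[2] = 34 -> leaves = [91, 68, 34, 35]
  L0: [91, 68, 34, 35]
  L1: h(91,68)=(91*31+68)%997=895 h(34,35)=(34*31+35)%997=92 -> [895, 92]
  L2: h(895,92)=(895*31+92)%997=918 -> [918]
  root = 918 != target 725
Candidate B: set leaf[3] = 90 -> leaves = [91, 68, 26, 90]
  L0: [91, 68, 26, 90]
  L1: h(91,68)=(91*31+68)%997=895 h(26,90)=(26*31+90)%997=896 -> [895, 896]
  L2: h(895,896)=(895*31+896)%997=725 -> [725]
  root = 725 == target 725  ** MATCH **
Candidate C: set leaf[2] = 96 -> leaves = [91, 68, 96, 35]
  L0: [91, 68, 96, 35]
  L1: h(91,68)=(91*31+68)%997=895 h(96,35)=(96*31+35)%997=20 -> [895, 20]
  L2: h(895,20)=(895*31+20)%997=846 -> [846]
  root = 846 != target 725
Candidate B produces the target root.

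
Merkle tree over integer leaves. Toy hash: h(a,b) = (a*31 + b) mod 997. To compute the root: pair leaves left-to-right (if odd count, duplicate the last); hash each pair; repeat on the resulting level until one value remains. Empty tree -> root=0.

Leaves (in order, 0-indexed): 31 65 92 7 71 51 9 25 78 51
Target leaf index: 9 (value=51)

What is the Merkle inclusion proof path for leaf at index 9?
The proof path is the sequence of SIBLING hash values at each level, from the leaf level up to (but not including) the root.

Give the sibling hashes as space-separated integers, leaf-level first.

Answer: 78 475 245 175

Derivation:
L0 (leaves): [31, 65, 92, 7, 71, 51, 9, 25, 78, 51], target index=9
L1: h(31,65)=(31*31+65)%997=29 [pair 0] h(92,7)=(92*31+7)%997=865 [pair 1] h(71,51)=(71*31+51)%997=258 [pair 2] h(9,25)=(9*31+25)%997=304 [pair 3] h(78,51)=(78*31+51)%997=475 [pair 4] -> [29, 865, 258, 304, 475]
  Sibling for proof at L0: 78
L2: h(29,865)=(29*31+865)%997=767 [pair 0] h(258,304)=(258*31+304)%997=326 [pair 1] h(475,475)=(475*31+475)%997=245 [pair 2] -> [767, 326, 245]
  Sibling for proof at L1: 475
L3: h(767,326)=(767*31+326)%997=175 [pair 0] h(245,245)=(245*31+245)%997=861 [pair 1] -> [175, 861]
  Sibling for proof at L2: 245
L4: h(175,861)=(175*31+861)%997=304 [pair 0] -> [304]
  Sibling for proof at L3: 175
Root: 304
Proof path (sibling hashes from leaf to root): [78, 475, 245, 175]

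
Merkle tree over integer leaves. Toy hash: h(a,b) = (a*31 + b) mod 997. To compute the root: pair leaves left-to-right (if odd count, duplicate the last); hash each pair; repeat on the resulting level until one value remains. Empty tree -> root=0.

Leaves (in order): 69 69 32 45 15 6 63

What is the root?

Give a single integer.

L0: [69, 69, 32, 45, 15, 6, 63]
L1: h(69,69)=(69*31+69)%997=214 h(32,45)=(32*31+45)%997=40 h(15,6)=(15*31+6)%997=471 h(63,63)=(63*31+63)%997=22 -> [214, 40, 471, 22]
L2: h(214,40)=(214*31+40)%997=692 h(471,22)=(471*31+22)%997=665 -> [692, 665]
L3: h(692,665)=(692*31+665)%997=183 -> [183]

Answer: 183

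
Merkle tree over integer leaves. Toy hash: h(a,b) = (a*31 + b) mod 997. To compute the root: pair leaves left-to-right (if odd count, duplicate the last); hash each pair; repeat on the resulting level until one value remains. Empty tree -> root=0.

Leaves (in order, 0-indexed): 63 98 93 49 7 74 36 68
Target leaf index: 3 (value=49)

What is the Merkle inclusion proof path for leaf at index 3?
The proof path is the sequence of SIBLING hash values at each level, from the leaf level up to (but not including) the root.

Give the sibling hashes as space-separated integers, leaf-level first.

Answer: 93 57 235

Derivation:
L0 (leaves): [63, 98, 93, 49, 7, 74, 36, 68], target index=3
L1: h(63,98)=(63*31+98)%997=57 [pair 0] h(93,49)=(93*31+49)%997=938 [pair 1] h(7,74)=(7*31+74)%997=291 [pair 2] h(36,68)=(36*31+68)%997=187 [pair 3] -> [57, 938, 291, 187]
  Sibling for proof at L0: 93
L2: h(57,938)=(57*31+938)%997=711 [pair 0] h(291,187)=(291*31+187)%997=235 [pair 1] -> [711, 235]
  Sibling for proof at L1: 57
L3: h(711,235)=(711*31+235)%997=342 [pair 0] -> [342]
  Sibling for proof at L2: 235
Root: 342
Proof path (sibling hashes from leaf to root): [93, 57, 235]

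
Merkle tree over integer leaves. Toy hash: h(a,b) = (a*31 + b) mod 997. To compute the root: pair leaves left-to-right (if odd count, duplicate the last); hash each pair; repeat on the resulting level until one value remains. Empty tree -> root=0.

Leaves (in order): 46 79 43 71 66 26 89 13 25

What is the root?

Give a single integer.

Answer: 707

Derivation:
L0: [46, 79, 43, 71, 66, 26, 89, 13, 25]
L1: h(46,79)=(46*31+79)%997=508 h(43,71)=(43*31+71)%997=407 h(66,26)=(66*31+26)%997=78 h(89,13)=(89*31+13)%997=778 h(25,25)=(25*31+25)%997=800 -> [508, 407, 78, 778, 800]
L2: h(508,407)=(508*31+407)%997=203 h(78,778)=(78*31+778)%997=205 h(800,800)=(800*31+800)%997=675 -> [203, 205, 675]
L3: h(203,205)=(203*31+205)%997=516 h(675,675)=(675*31+675)%997=663 -> [516, 663]
L4: h(516,663)=(516*31+663)%997=707 -> [707]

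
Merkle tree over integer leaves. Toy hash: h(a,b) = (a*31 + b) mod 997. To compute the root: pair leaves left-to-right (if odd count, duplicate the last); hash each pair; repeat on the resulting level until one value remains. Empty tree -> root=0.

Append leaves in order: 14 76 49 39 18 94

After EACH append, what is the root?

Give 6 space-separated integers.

After append 14 (leaves=[14]):
  L0: [14]
  root=14
After append 76 (leaves=[14, 76]):
  L0: [14, 76]
  L1: h(14,76)=(14*31+76)%997=510 -> [510]
  root=510
After append 49 (leaves=[14, 76, 49]):
  L0: [14, 76, 49]
  L1: h(14,76)=(14*31+76)%997=510 h(49,49)=(49*31+49)%997=571 -> [510, 571]
  L2: h(510,571)=(510*31+571)%997=429 -> [429]
  root=429
After append 39 (leaves=[14, 76, 49, 39]):
  L0: [14, 76, 49, 39]
  L1: h(14,76)=(14*31+76)%997=510 h(49,39)=(49*31+39)%997=561 -> [510, 561]
  L2: h(510,561)=(510*31+561)%997=419 -> [419]
  root=419
After append 18 (leaves=[14, 76, 49, 39, 18]):
  L0: [14, 76, 49, 39, 18]
  L1: h(14,76)=(14*31+76)%997=510 h(49,39)=(49*31+39)%997=561 h(18,18)=(18*31+18)%997=576 -> [510, 561, 576]
  L2: h(510,561)=(510*31+561)%997=419 h(576,576)=(576*31+576)%997=486 -> [419, 486]
  L3: h(419,486)=(419*31+486)%997=514 -> [514]
  root=514
After append 94 (leaves=[14, 76, 49, 39, 18, 94]):
  L0: [14, 76, 49, 39, 18, 94]
  L1: h(14,76)=(14*31+76)%997=510 h(49,39)=(49*31+39)%997=561 h(18,94)=(18*31+94)%997=652 -> [510, 561, 652]
  L2: h(510,561)=(510*31+561)%997=419 h(652,652)=(652*31+652)%997=924 -> [419, 924]
  L3: h(419,924)=(419*31+924)%997=952 -> [952]
  root=952

Answer: 14 510 429 419 514 952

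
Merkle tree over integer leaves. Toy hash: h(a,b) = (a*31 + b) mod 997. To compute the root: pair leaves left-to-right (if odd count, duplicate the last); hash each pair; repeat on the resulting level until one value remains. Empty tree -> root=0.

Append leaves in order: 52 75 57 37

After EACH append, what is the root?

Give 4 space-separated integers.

Answer: 52 690 283 263

Derivation:
After append 52 (leaves=[52]):
  L0: [52]
  root=52
After append 75 (leaves=[52, 75]):
  L0: [52, 75]
  L1: h(52,75)=(52*31+75)%997=690 -> [690]
  root=690
After append 57 (leaves=[52, 75, 57]):
  L0: [52, 75, 57]
  L1: h(52,75)=(52*31+75)%997=690 h(57,57)=(57*31+57)%997=827 -> [690, 827]
  L2: h(690,827)=(690*31+827)%997=283 -> [283]
  root=283
After append 37 (leaves=[52, 75, 57, 37]):
  L0: [52, 75, 57, 37]
  L1: h(52,75)=(52*31+75)%997=690 h(57,37)=(57*31+37)%997=807 -> [690, 807]
  L2: h(690,807)=(690*31+807)%997=263 -> [263]
  root=263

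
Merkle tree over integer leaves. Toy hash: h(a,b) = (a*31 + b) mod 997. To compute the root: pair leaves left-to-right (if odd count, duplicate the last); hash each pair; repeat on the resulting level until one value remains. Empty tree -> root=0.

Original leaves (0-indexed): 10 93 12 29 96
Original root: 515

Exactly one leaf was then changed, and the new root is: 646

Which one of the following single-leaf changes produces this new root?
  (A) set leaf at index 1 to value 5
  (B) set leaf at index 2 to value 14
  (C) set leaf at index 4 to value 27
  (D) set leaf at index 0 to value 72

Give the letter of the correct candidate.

Original leaves: [10, 93, 12, 29, 96]
Target new root: 646
Try each candidate change and compute the resulting root:
Candidate A: set leaf[1] = 5 -> leaves = [10, 5, 12, 29, 96]
  L0: [10, 5, 12, 29, 96]
  L1: h(10,5)=(10*31+5)%997=315 h(12,29)=(12*31+29)%997=401 h(96,96)=(96*31+96)%997=81 -> [315, 401, 81]
  L2: h(315,401)=(315*31+401)%997=196 h(81,81)=(81*31+81)%997=598 -> [196, 598]
  L3: h(196,598)=(196*31+598)%997=692 -> [692]
  root = 692 != target 646
Candidate B: set leaf[2] = 14 -> leaves = [10, 93, 14, 29, 96]
  L0: [10, 93, 14, 29, 96]
  L1: h(10,93)=(10*31+93)%997=403 h(14,29)=(14*31+29)%997=463 h(96,96)=(96*31+96)%997=81 -> [403, 463, 81]
  L2: h(403,463)=(403*31+463)%997=992 h(81,81)=(81*31+81)%997=598 -> [992, 598]
  L3: h(992,598)=(992*31+598)%997=443 -> [443]
  root = 443 != target 646
Candidate C: set leaf[4] = 27 -> leaves = [10, 93, 12, 29, 27]
  L0: [10, 93, 12, 29, 27]
  L1: h(10,93)=(10*31+93)%997=403 h(12,29)=(12*31+29)%997=401 h(27,27)=(27*31+27)%997=864 -> [403, 401, 864]
  L2: h(403,401)=(403*31+401)%997=930 h(864,864)=(864*31+864)%997=729 -> [930, 729]
  L3: h(930,729)=(930*31+729)%997=646 -> [646]
  root = 646 == target 646  ** MATCH **
Candidate D: set leaf[0] = 72 -> leaves = [72, 93, 12, 29, 96]
  L0: [72, 93, 12, 29, 96]
  L1: h(72,93)=(72*31+93)%997=331 h(12,29)=(12*31+29)%997=401 h(96,96)=(96*31+96)%997=81 -> [331, 401, 81]
  L2: h(331,401)=(331*31+401)%997=692 h(81,81)=(81*31+81)%997=598 -> [692, 598]
  L3: h(692,598)=(692*31+598)%997=116 -> [116]
  root = 116 != target 646
Candidate C produces the target root.

Answer: C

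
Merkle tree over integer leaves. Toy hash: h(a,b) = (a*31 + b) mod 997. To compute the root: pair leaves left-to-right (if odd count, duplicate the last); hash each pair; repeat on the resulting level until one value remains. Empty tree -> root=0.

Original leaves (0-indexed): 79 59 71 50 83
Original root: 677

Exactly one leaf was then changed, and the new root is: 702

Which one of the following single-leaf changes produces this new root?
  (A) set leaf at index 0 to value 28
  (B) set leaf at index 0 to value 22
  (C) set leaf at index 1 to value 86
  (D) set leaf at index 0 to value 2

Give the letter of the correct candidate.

Original leaves: [79, 59, 71, 50, 83]
Target new root: 702
Try each candidate change and compute the resulting root:
Candidate A: set leaf[0] = 28 -> leaves = [28, 59, 71, 50, 83]
  L0: [28, 59, 71, 50, 83]
  L1: h(28,59)=(28*31+59)%997=927 h(71,50)=(71*31+50)%997=257 h(83,83)=(83*31+83)%997=662 -> [927, 257, 662]
  L2: h(927,257)=(927*31+257)%997=81 h(662,662)=(662*31+662)%997=247 -> [81, 247]
  L3: h(81,247)=(81*31+247)%997=764 -> [764]
  root = 764 != target 702
Candidate B: set leaf[0] = 22 -> leaves = [22, 59, 71, 50, 83]
  L0: [22, 59, 71, 50, 83]
  L1: h(22,59)=(22*31+59)%997=741 h(71,50)=(71*31+50)%997=257 h(83,83)=(83*31+83)%997=662 -> [741, 257, 662]
  L2: h(741,257)=(741*31+257)%997=297 h(662,662)=(662*31+662)%997=247 -> [297, 247]
  L3: h(297,247)=(297*31+247)%997=481 -> [481]
  root = 481 != target 702
Candidate C: set leaf[1] = 86 -> leaves = [79, 86, 71, 50, 83]
  L0: [79, 86, 71, 50, 83]
  L1: h(79,86)=(79*31+86)%997=541 h(71,50)=(71*31+50)%997=257 h(83,83)=(83*31+83)%997=662 -> [541, 257, 662]
  L2: h(541,257)=(541*31+257)%997=79 h(662,662)=(662*31+662)%997=247 -> [79, 247]
  L3: h(79,247)=(79*31+247)%997=702 -> [702]
  root = 702 == target 702  ** MATCH **
Candidate D: set leaf[0] = 2 -> leaves = [2, 59, 71, 50, 83]
  L0: [2, 59, 71, 50, 83]
  L1: h(2,59)=(2*31+59)%997=121 h(71,50)=(71*31+50)%997=257 h(83,83)=(83*31+83)%997=662 -> [121, 257, 662]
  L2: h(121,257)=(121*31+257)%997=20 h(662,662)=(662*31+662)%997=247 -> [20, 247]
  L3: h(20,247)=(20*31+247)%997=867 -> [867]
  root = 867 != target 702
Candidate C produces the target root.

Answer: C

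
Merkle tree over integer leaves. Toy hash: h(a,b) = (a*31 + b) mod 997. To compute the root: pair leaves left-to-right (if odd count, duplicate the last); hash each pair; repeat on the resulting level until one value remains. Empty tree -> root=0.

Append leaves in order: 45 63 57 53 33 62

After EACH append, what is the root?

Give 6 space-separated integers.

After append 45 (leaves=[45]):
  L0: [45]
  root=45
After append 63 (leaves=[45, 63]):
  L0: [45, 63]
  L1: h(45,63)=(45*31+63)%997=461 -> [461]
  root=461
After append 57 (leaves=[45, 63, 57]):
  L0: [45, 63, 57]
  L1: h(45,63)=(45*31+63)%997=461 h(57,57)=(57*31+57)%997=827 -> [461, 827]
  L2: h(461,827)=(461*31+827)%997=163 -> [163]
  root=163
After append 53 (leaves=[45, 63, 57, 53]):
  L0: [45, 63, 57, 53]
  L1: h(45,63)=(45*31+63)%997=461 h(57,53)=(57*31+53)%997=823 -> [461, 823]
  L2: h(461,823)=(461*31+823)%997=159 -> [159]
  root=159
After append 33 (leaves=[45, 63, 57, 53, 33]):
  L0: [45, 63, 57, 53, 33]
  L1: h(45,63)=(45*31+63)%997=461 h(57,53)=(57*31+53)%997=823 h(33,33)=(33*31+33)%997=59 -> [461, 823, 59]
  L2: h(461,823)=(461*31+823)%997=159 h(59,59)=(59*31+59)%997=891 -> [159, 891]
  L3: h(159,891)=(159*31+891)%997=835 -> [835]
  root=835
After append 62 (leaves=[45, 63, 57, 53, 33, 62]):
  L0: [45, 63, 57, 53, 33, 62]
  L1: h(45,63)=(45*31+63)%997=461 h(57,53)=(57*31+53)%997=823 h(33,62)=(33*31+62)%997=88 -> [461, 823, 88]
  L2: h(461,823)=(461*31+823)%997=159 h(88,88)=(88*31+88)%997=822 -> [159, 822]
  L3: h(159,822)=(159*31+822)%997=766 -> [766]
  root=766

Answer: 45 461 163 159 835 766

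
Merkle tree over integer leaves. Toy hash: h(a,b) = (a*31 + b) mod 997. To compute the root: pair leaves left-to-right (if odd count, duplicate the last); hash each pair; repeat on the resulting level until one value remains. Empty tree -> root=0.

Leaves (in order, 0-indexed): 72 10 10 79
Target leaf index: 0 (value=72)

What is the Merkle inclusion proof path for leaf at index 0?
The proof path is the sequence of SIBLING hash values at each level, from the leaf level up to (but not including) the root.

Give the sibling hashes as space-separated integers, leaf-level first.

L0 (leaves): [72, 10, 10, 79], target index=0
L1: h(72,10)=(72*31+10)%997=248 [pair 0] h(10,79)=(10*31+79)%997=389 [pair 1] -> [248, 389]
  Sibling for proof at L0: 10
L2: h(248,389)=(248*31+389)%997=101 [pair 0] -> [101]
  Sibling for proof at L1: 389
Root: 101
Proof path (sibling hashes from leaf to root): [10, 389]

Answer: 10 389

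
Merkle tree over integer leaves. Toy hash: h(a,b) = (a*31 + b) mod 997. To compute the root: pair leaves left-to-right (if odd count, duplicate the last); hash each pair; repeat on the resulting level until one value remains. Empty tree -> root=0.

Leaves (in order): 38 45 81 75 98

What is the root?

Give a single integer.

L0: [38, 45, 81, 75, 98]
L1: h(38,45)=(38*31+45)%997=226 h(81,75)=(81*31+75)%997=592 h(98,98)=(98*31+98)%997=145 -> [226, 592, 145]
L2: h(226,592)=(226*31+592)%997=619 h(145,145)=(145*31+145)%997=652 -> [619, 652]
L3: h(619,652)=(619*31+652)%997=898 -> [898]

Answer: 898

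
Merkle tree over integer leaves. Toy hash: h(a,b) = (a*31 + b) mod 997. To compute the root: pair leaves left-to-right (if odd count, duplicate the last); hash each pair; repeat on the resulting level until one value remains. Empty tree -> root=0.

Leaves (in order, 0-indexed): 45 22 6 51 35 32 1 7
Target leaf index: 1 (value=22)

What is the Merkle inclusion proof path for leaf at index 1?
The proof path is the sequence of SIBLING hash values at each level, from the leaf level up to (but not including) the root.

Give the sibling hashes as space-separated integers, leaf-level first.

L0 (leaves): [45, 22, 6, 51, 35, 32, 1, 7], target index=1
L1: h(45,22)=(45*31+22)%997=420 [pair 0] h(6,51)=(6*31+51)%997=237 [pair 1] h(35,32)=(35*31+32)%997=120 [pair 2] h(1,7)=(1*31+7)%997=38 [pair 3] -> [420, 237, 120, 38]
  Sibling for proof at L0: 45
L2: h(420,237)=(420*31+237)%997=296 [pair 0] h(120,38)=(120*31+38)%997=767 [pair 1] -> [296, 767]
  Sibling for proof at L1: 237
L3: h(296,767)=(296*31+767)%997=970 [pair 0] -> [970]
  Sibling for proof at L2: 767
Root: 970
Proof path (sibling hashes from leaf to root): [45, 237, 767]

Answer: 45 237 767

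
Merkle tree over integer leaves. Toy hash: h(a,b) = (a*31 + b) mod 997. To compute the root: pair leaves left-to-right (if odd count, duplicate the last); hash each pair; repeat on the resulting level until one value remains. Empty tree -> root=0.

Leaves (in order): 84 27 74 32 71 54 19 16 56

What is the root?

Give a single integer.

L0: [84, 27, 74, 32, 71, 54, 19, 16, 56]
L1: h(84,27)=(84*31+27)%997=637 h(74,32)=(74*31+32)%997=332 h(71,54)=(71*31+54)%997=261 h(19,16)=(19*31+16)%997=605 h(56,56)=(56*31+56)%997=795 -> [637, 332, 261, 605, 795]
L2: h(637,332)=(637*31+332)%997=139 h(261,605)=(261*31+605)%997=720 h(795,795)=(795*31+795)%997=515 -> [139, 720, 515]
L3: h(139,720)=(139*31+720)%997=44 h(515,515)=(515*31+515)%997=528 -> [44, 528]
L4: h(44,528)=(44*31+528)%997=895 -> [895]

Answer: 895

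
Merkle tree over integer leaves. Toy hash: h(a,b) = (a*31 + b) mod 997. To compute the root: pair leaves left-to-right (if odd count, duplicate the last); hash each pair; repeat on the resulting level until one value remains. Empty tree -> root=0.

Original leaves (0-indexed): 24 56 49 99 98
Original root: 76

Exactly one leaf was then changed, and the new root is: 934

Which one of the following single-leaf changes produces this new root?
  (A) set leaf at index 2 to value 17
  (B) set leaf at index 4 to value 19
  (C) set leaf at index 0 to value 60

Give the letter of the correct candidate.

Original leaves: [24, 56, 49, 99, 98]
Target new root: 934
Try each candidate change and compute the resulting root:
Candidate A: set leaf[2] = 17 -> leaves = [24, 56, 17, 99, 98]
  L0: [24, 56, 17, 99, 98]
  L1: h(24,56)=(24*31+56)%997=800 h(17,99)=(17*31+99)%997=626 h(98,98)=(98*31+98)%997=145 -> [800, 626, 145]
  L2: h(800,626)=(800*31+626)%997=501 h(145,145)=(145*31+145)%997=652 -> [501, 652]
  L3: h(501,652)=(501*31+652)%997=231 -> [231]
  root = 231 != target 934
Candidate B: set leaf[4] = 19 -> leaves = [24, 56, 49, 99, 19]
  L0: [24, 56, 49, 99, 19]
  L1: h(24,56)=(24*31+56)%997=800 h(49,99)=(49*31+99)%997=621 h(19,19)=(19*31+19)%997=608 -> [800, 621, 608]
  L2: h(800,621)=(800*31+621)%997=496 h(608,608)=(608*31+608)%997=513 -> [496, 513]
  L3: h(496,513)=(496*31+513)%997=934 -> [934]
  root = 934 == target 934  ** MATCH **
Candidate C: set leaf[0] = 60 -> leaves = [60, 56, 49, 99, 98]
  L0: [60, 56, 49, 99, 98]
  L1: h(60,56)=(60*31+56)%997=919 h(49,99)=(49*31+99)%997=621 h(98,98)=(98*31+98)%997=145 -> [919, 621, 145]
  L2: h(919,621)=(919*31+621)%997=197 h(145,145)=(145*31+145)%997=652 -> [197, 652]
  L3: h(197,652)=(197*31+652)%997=777 -> [777]
  root = 777 != target 934
Candidate B produces the target root.

Answer: B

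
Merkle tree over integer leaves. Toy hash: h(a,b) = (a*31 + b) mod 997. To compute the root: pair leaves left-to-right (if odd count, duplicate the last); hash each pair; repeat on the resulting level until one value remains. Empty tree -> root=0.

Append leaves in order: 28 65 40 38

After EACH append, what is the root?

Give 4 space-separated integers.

After append 28 (leaves=[28]):
  L0: [28]
  root=28
After append 65 (leaves=[28, 65]):
  L0: [28, 65]
  L1: h(28,65)=(28*31+65)%997=933 -> [933]
  root=933
After append 40 (leaves=[28, 65, 40]):
  L0: [28, 65, 40]
  L1: h(28,65)=(28*31+65)%997=933 h(40,40)=(40*31+40)%997=283 -> [933, 283]
  L2: h(933,283)=(933*31+283)%997=293 -> [293]
  root=293
After append 38 (leaves=[28, 65, 40, 38]):
  L0: [28, 65, 40, 38]
  L1: h(28,65)=(28*31+65)%997=933 h(40,38)=(40*31+38)%997=281 -> [933, 281]
  L2: h(933,281)=(933*31+281)%997=291 -> [291]
  root=291

Answer: 28 933 293 291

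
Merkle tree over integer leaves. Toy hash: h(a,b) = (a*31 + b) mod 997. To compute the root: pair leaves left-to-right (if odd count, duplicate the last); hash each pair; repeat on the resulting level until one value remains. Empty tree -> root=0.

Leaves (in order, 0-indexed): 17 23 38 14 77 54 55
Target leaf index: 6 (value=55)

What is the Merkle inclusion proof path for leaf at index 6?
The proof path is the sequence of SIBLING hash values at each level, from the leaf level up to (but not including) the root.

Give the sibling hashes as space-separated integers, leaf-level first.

Answer: 55 447 296

Derivation:
L0 (leaves): [17, 23, 38, 14, 77, 54, 55], target index=6
L1: h(17,23)=(17*31+23)%997=550 [pair 0] h(38,14)=(38*31+14)%997=195 [pair 1] h(77,54)=(77*31+54)%997=447 [pair 2] h(55,55)=(55*31+55)%997=763 [pair 3] -> [550, 195, 447, 763]
  Sibling for proof at L0: 55
L2: h(550,195)=(550*31+195)%997=296 [pair 0] h(447,763)=(447*31+763)%997=662 [pair 1] -> [296, 662]
  Sibling for proof at L1: 447
L3: h(296,662)=(296*31+662)%997=865 [pair 0] -> [865]
  Sibling for proof at L2: 296
Root: 865
Proof path (sibling hashes from leaf to root): [55, 447, 296]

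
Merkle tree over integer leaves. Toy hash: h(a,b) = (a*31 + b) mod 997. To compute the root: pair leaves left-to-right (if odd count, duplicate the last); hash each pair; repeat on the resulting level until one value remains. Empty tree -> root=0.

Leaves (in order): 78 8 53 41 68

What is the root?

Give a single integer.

L0: [78, 8, 53, 41, 68]
L1: h(78,8)=(78*31+8)%997=432 h(53,41)=(53*31+41)%997=687 h(68,68)=(68*31+68)%997=182 -> [432, 687, 182]
L2: h(432,687)=(432*31+687)%997=121 h(182,182)=(182*31+182)%997=839 -> [121, 839]
L3: h(121,839)=(121*31+839)%997=602 -> [602]

Answer: 602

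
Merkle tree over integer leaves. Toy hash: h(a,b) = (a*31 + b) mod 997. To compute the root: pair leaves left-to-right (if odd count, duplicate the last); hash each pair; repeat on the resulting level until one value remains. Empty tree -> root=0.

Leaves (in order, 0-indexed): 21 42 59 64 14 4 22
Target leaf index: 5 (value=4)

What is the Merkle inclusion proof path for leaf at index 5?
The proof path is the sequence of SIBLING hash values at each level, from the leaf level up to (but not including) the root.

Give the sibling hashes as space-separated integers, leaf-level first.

L0 (leaves): [21, 42, 59, 64, 14, 4, 22], target index=5
L1: h(21,42)=(21*31+42)%997=693 [pair 0] h(59,64)=(59*31+64)%997=896 [pair 1] h(14,4)=(14*31+4)%997=438 [pair 2] h(22,22)=(22*31+22)%997=704 [pair 3] -> [693, 896, 438, 704]
  Sibling for proof at L0: 14
L2: h(693,896)=(693*31+896)%997=445 [pair 0] h(438,704)=(438*31+704)%997=324 [pair 1] -> [445, 324]
  Sibling for proof at L1: 704
L3: h(445,324)=(445*31+324)%997=161 [pair 0] -> [161]
  Sibling for proof at L2: 445
Root: 161
Proof path (sibling hashes from leaf to root): [14, 704, 445]

Answer: 14 704 445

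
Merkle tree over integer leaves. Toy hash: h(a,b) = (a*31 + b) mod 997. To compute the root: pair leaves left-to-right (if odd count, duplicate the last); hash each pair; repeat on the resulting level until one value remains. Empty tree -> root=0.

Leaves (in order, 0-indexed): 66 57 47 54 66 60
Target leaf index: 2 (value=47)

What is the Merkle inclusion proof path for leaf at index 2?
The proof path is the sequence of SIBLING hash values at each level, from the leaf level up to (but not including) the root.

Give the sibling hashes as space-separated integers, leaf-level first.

L0 (leaves): [66, 57, 47, 54, 66, 60], target index=2
L1: h(66,57)=(66*31+57)%997=109 [pair 0] h(47,54)=(47*31+54)%997=514 [pair 1] h(66,60)=(66*31+60)%997=112 [pair 2] -> [109, 514, 112]
  Sibling for proof at L0: 54
L2: h(109,514)=(109*31+514)%997=902 [pair 0] h(112,112)=(112*31+112)%997=593 [pair 1] -> [902, 593]
  Sibling for proof at L1: 109
L3: h(902,593)=(902*31+593)%997=639 [pair 0] -> [639]
  Sibling for proof at L2: 593
Root: 639
Proof path (sibling hashes from leaf to root): [54, 109, 593]

Answer: 54 109 593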